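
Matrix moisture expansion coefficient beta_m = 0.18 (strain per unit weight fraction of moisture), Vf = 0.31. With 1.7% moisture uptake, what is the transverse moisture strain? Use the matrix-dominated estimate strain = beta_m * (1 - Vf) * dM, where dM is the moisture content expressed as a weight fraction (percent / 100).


dM = 1.7/100 = 0.017
strain = beta_m * (1-Vf) * dM = 0.18 * 0.69 * 0.017 = 0.0021114

0.0021114


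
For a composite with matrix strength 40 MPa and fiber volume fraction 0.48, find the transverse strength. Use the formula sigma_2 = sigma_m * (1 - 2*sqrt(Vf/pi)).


factor = 1 - 2*sqrt(0.48/pi) = 0.2182
sigma_2 = 40 * 0.2182 = 8.73 MPa

8.73 MPa


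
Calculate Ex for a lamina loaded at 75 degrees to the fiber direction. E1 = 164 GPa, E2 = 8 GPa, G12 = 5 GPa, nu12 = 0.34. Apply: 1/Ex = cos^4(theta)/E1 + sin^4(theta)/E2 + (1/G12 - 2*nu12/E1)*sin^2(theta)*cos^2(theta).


cos^4(75) = 0.004487, sin^4(75) = 0.870513, sin^2(75)*cos^2(75) = 0.0625
1/G12 - 2*nu12/E1 = 1/5 - 2*0.34/164 = 0.195854 GPa^-1
1/Ex = 0.004487/164 + 0.870513/8 + 0.195854*0.0625 = 0.1210823 GPa^-1
Ex = 8.26 GPa

8.26 GPa


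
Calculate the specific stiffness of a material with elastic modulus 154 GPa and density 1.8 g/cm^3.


Specific stiffness = E/rho = 154/1.8 = 85.6 GPa/(g/cm^3)

85.6 GPa/(g/cm^3)


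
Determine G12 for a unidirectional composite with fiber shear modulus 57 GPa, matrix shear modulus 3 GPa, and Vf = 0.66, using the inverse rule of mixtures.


1/G12 = Vf/Gf + (1-Vf)/Gm = 0.66/57 + 0.34/3
G12 = 8.01 GPa

8.01 GPa


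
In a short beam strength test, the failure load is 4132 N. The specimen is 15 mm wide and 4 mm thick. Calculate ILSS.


ILSS = 3F/(4bh) = 3*4132/(4*15*4) = 51.65 MPa

51.65 MPa


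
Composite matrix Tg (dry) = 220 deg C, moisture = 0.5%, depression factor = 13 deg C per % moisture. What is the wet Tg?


Tg_wet = Tg_dry - k*moisture = 220 - 13*0.5 = 213.5 deg C

213.5 deg C


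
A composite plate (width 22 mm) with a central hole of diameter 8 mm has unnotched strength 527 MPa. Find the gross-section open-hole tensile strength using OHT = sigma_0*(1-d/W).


OHT = sigma_0*(1-d/W) = 527*(1-8/22) = 335.4 MPa

335.4 MPa


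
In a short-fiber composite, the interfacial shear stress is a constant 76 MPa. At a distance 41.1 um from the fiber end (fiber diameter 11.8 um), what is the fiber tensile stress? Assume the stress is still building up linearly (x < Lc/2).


Force balance: sigma_f * (pi*d^2/4) = tau * (pi*d) * x  ->  sigma_f = 4 * tau * x / d
sigma_f = 4 * 76 * 41.1 / 11.8 = 1058.8 MPa

1058.8 MPa


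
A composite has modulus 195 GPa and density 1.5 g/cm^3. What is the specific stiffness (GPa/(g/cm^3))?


Specific stiffness = E/rho = 195/1.5 = 130.0 GPa/(g/cm^3)

130.0 GPa/(g/cm^3)


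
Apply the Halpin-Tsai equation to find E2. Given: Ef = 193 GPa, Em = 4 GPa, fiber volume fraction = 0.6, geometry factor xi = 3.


eta = (Ef/Em - 1)/(Ef/Em + xi) = (48.25 - 1)/(48.25 + 3) = 0.922
E2 = Em*(1+xi*eta*Vf)/(1-eta*Vf) = 23.81 GPa

23.81 GPa


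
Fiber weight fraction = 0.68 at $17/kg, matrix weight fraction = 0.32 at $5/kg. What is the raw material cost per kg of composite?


Cost = cost_f*Wf + cost_m*Wm = 17*0.68 + 5*0.32 = $13.16/kg

$13.16/kg


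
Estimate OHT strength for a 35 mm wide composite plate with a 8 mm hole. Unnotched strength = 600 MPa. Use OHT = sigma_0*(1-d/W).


OHT = sigma_0*(1-d/W) = 600*(1-8/35) = 462.9 MPa

462.9 MPa


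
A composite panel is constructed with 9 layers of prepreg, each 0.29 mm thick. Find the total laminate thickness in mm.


h = n * t_ply = 9 * 0.29 = 2.61 mm

2.61 mm


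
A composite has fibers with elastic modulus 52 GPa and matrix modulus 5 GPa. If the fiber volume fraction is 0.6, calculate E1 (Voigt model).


E1 = Ef*Vf + Em*(1-Vf) = 52*0.6 + 5*0.4 = 33.2 GPa

33.2 GPa


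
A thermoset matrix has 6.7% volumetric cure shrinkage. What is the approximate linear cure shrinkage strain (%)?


Linear shrinkage ≈ vol_shrink/3 = 6.7/3 = 2.233%

2.233%


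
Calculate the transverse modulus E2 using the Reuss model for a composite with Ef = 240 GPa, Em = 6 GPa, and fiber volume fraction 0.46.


1/E2 = Vf/Ef + (1-Vf)/Em = 0.46/240 + 0.54/6
E2 = 10.88 GPa

10.88 GPa


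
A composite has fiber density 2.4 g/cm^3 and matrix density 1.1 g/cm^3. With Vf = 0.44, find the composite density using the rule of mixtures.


rho_c = rho_f*Vf + rho_m*(1-Vf) = 2.4*0.44 + 1.1*0.56 = 1.672 g/cm^3

1.672 g/cm^3


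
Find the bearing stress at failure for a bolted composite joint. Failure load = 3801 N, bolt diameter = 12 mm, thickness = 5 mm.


sigma_br = F/(d*h) = 3801/(12*5) = 63.4 MPa

63.4 MPa


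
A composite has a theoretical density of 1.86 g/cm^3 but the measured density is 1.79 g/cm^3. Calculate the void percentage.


Void% = (rho_theo - rho_actual)/rho_theo * 100 = (1.86 - 1.79)/1.86 * 100 = 3.76%

3.76%


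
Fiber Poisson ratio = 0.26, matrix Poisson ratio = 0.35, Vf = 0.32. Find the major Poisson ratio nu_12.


nu_12 = nu_f*Vf + nu_m*(1-Vf) = 0.26*0.32 + 0.35*0.68 = 0.3212

0.3212


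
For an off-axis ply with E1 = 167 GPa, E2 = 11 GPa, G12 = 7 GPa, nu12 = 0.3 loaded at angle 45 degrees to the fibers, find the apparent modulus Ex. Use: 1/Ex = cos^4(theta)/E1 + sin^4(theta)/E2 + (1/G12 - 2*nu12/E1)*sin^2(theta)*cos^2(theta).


cos^4(45) = 0.25, sin^4(45) = 0.25, sin^2(45)*cos^2(45) = 0.25
1/G12 - 2*nu12/E1 = 1/7 - 2*0.3/167 = 0.139264 GPa^-1
1/Ex = 0.25/167 + 0.25/11 + 0.139264*0.25 = 0.0590404 GPa^-1
Ex = 16.94 GPa

16.94 GPa


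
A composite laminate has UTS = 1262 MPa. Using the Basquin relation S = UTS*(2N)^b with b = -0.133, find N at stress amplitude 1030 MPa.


N = 0.5 * (S/UTS)^(1/b) = 0.5 * (1030/1262)^(1/-0.133) = 2.3030 cycles

2.3030 cycles


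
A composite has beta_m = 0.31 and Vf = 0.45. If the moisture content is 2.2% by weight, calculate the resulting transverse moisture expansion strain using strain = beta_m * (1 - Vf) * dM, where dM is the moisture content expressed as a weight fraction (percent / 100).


dM = 2.2/100 = 0.022
strain = beta_m * (1-Vf) * dM = 0.31 * 0.55 * 0.022 = 0.003751

0.003751


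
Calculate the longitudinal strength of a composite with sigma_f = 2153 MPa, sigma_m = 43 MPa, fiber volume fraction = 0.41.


sigma_1 = sigma_f*Vf + sigma_m*(1-Vf) = 2153*0.41 + 43*0.59 = 908.1 MPa

908.1 MPa


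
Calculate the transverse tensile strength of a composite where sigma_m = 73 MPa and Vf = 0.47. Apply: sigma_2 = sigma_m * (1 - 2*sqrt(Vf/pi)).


factor = 1 - 2*sqrt(0.47/pi) = 0.2264
sigma_2 = 73 * 0.2264 = 16.53 MPa

16.53 MPa


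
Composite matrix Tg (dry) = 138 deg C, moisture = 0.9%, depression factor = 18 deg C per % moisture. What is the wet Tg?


Tg_wet = Tg_dry - k*moisture = 138 - 18*0.9 = 121.8 deg C

121.8 deg C


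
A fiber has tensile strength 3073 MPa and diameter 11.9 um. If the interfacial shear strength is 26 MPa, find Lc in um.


Lc = sigma_f * d / (2 * tau_i) = 3073 * 11.9 / (2 * 26) = 703.2 um

703.2 um


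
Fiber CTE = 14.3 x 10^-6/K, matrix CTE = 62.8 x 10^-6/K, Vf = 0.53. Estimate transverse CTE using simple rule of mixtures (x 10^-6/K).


alpha_2 = alpha_f*Vf + alpha_m*(1-Vf) = 14.3*0.53 + 62.8*0.47 = 37.1 x 10^-6/K

37.1 x 10^-6/K


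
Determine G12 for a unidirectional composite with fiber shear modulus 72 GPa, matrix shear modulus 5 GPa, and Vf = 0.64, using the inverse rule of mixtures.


1/G12 = Vf/Gf + (1-Vf)/Gm = 0.64/72 + 0.36/5
G12 = 12.36 GPa

12.36 GPa


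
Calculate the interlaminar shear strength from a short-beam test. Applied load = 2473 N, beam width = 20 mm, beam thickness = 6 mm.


ILSS = 3F/(4bh) = 3*2473/(4*20*6) = 15.46 MPa

15.46 MPa


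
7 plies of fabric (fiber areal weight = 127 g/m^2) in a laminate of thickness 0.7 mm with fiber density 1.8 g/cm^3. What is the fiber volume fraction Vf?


Vf = n * FAW / (rho_f * h * 1000) = 7 * 127 / (1.8 * 0.7 * 1000) = 0.7056

0.7056


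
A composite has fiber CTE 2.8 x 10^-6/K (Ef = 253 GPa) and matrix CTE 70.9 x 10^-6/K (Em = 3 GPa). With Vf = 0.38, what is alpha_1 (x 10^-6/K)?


E1 = Ef*Vf + Em*(1-Vf) = 98.0
alpha_1 = (alpha_f*Ef*Vf + alpha_m*Em*(1-Vf))/E1 = 4.09 x 10^-6/K

4.09 x 10^-6/K


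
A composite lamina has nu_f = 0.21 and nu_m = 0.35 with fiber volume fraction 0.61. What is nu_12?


nu_12 = nu_f*Vf + nu_m*(1-Vf) = 0.21*0.61 + 0.35*0.39 = 0.2646

0.2646


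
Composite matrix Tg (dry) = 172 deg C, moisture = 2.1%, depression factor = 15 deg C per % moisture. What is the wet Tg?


Tg_wet = Tg_dry - k*moisture = 172 - 15*2.1 = 140.5 deg C

140.5 deg C


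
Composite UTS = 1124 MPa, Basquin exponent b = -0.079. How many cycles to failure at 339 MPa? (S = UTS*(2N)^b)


N = 0.5 * (S/UTS)^(1/b) = 0.5 * (339/1124)^(1/-0.079) = 1.9428e+06 cycles

1.9428e+06 cycles


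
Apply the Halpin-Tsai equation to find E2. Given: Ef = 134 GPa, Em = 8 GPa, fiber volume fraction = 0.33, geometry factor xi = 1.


eta = (Ef/Em - 1)/(Ef/Em + xi) = (16.75 - 1)/(16.75 + 1) = 0.8873
E2 = Em*(1+xi*eta*Vf)/(1-eta*Vf) = 14.62 GPa

14.62 GPa


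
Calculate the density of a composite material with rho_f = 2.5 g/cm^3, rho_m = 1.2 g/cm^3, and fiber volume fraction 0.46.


rho_c = rho_f*Vf + rho_m*(1-Vf) = 2.5*0.46 + 1.2*0.54 = 1.798 g/cm^3

1.798 g/cm^3


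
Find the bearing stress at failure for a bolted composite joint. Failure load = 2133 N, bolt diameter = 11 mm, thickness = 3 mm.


sigma_br = F/(d*h) = 2133/(11*3) = 64.6 MPa

64.6 MPa


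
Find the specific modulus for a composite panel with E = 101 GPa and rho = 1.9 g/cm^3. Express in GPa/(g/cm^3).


Specific stiffness = E/rho = 101/1.9 = 53.2 GPa/(g/cm^3)

53.2 GPa/(g/cm^3)


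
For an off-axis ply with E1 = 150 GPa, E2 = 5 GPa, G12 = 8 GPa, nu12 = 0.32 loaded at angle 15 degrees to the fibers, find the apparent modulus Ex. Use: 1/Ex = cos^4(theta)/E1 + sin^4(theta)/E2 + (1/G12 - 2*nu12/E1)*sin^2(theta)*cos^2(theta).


cos^4(15) = 0.870513, sin^4(15) = 0.004487, sin^2(15)*cos^2(15) = 0.0625
1/G12 - 2*nu12/E1 = 1/8 - 2*0.32/150 = 0.120733 GPa^-1
1/Ex = 0.870513/150 + 0.004487/5 + 0.120733*0.0625 = 0.0142467 GPa^-1
Ex = 70.19 GPa

70.19 GPa


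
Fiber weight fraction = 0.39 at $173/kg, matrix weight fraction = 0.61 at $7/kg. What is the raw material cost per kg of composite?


Cost = cost_f*Wf + cost_m*Wm = 173*0.39 + 7*0.61 = $71.74/kg

$71.74/kg


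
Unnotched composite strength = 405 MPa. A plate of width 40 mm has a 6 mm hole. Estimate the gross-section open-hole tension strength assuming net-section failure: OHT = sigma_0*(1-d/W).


OHT = sigma_0*(1-d/W) = 405*(1-6/40) = 344.3 MPa

344.3 MPa


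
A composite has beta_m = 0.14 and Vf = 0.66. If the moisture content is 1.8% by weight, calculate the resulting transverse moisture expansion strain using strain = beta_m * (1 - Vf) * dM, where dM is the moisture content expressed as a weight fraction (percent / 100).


dM = 1.8/100 = 0.018
strain = beta_m * (1-Vf) * dM = 0.14 * 0.34 * 0.018 = 0.0008568

0.0008568


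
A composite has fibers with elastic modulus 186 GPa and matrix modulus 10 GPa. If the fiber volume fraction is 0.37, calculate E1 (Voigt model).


E1 = Ef*Vf + Em*(1-Vf) = 186*0.37 + 10*0.63 = 75.12 GPa

75.12 GPa


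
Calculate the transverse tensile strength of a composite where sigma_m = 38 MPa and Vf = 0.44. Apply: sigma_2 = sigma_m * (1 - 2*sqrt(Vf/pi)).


factor = 1 - 2*sqrt(0.44/pi) = 0.2515
sigma_2 = 38 * 0.2515 = 9.56 MPa

9.56 MPa


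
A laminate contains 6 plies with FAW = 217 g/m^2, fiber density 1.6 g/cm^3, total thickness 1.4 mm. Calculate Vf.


Vf = n * FAW / (rho_f * h * 1000) = 6 * 217 / (1.6 * 1.4 * 1000) = 0.5813

0.5813


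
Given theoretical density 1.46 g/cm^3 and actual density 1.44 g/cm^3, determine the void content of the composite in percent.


Void% = (rho_theo - rho_actual)/rho_theo * 100 = (1.46 - 1.44)/1.46 * 100 = 1.37%

1.37%


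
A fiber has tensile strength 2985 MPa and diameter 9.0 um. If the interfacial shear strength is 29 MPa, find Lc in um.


Lc = sigma_f * d / (2 * tau_i) = 2985 * 9.0 / (2 * 29) = 463.2 um

463.2 um


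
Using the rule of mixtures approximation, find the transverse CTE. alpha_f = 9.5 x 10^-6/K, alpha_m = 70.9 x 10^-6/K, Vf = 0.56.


alpha_2 = alpha_f*Vf + alpha_m*(1-Vf) = 9.5*0.56 + 70.9*0.44 = 36.5 x 10^-6/K

36.5 x 10^-6/K


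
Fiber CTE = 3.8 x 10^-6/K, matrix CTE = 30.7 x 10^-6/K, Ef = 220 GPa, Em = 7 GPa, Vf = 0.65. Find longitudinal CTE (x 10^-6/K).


E1 = Ef*Vf + Em*(1-Vf) = 145.45
alpha_1 = (alpha_f*Ef*Vf + alpha_m*Em*(1-Vf))/E1 = 4.25 x 10^-6/K

4.25 x 10^-6/K


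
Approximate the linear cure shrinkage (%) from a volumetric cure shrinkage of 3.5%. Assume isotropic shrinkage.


Linear shrinkage ≈ vol_shrink/3 = 3.5/3 = 1.167%

1.167%


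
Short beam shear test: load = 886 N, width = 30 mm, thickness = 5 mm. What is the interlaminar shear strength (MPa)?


ILSS = 3F/(4bh) = 3*886/(4*30*5) = 4.43 MPa

4.43 MPa


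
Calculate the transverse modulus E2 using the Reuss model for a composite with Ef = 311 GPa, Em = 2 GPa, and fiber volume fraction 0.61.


1/E2 = Vf/Ef + (1-Vf)/Em = 0.61/311 + 0.39/2
E2 = 5.08 GPa

5.08 GPa


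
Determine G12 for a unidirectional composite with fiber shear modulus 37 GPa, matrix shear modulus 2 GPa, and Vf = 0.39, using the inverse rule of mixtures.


1/G12 = Vf/Gf + (1-Vf)/Gm = 0.39/37 + 0.61/2
G12 = 3.17 GPa

3.17 GPa


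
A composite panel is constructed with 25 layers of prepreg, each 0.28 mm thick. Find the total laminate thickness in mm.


h = n * t_ply = 25 * 0.28 = 7.0 mm

7.0 mm


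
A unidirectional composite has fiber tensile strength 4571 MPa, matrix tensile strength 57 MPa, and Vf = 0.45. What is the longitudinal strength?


sigma_1 = sigma_f*Vf + sigma_m*(1-Vf) = 4571*0.45 + 57*0.55 = 2088.3 MPa

2088.3 MPa


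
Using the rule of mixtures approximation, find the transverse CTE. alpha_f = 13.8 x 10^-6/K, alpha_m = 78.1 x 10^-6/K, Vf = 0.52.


alpha_2 = alpha_f*Vf + alpha_m*(1-Vf) = 13.8*0.52 + 78.1*0.48 = 44.7 x 10^-6/K

44.7 x 10^-6/K


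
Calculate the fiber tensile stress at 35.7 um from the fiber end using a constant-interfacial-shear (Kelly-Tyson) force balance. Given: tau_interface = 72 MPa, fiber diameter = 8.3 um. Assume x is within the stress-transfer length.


Force balance: sigma_f * (pi*d^2/4) = tau * (pi*d) * x  ->  sigma_f = 4 * tau * x / d
sigma_f = 4 * 72 * 35.7 / 8.3 = 1238.7 MPa

1238.7 MPa


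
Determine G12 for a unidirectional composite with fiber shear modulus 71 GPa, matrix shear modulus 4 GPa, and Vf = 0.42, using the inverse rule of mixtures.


1/G12 = Vf/Gf + (1-Vf)/Gm = 0.42/71 + 0.58/4
G12 = 6.63 GPa

6.63 GPa


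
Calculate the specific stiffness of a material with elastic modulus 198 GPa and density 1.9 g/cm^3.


Specific stiffness = E/rho = 198/1.9 = 104.2 GPa/(g/cm^3)

104.2 GPa/(g/cm^3)


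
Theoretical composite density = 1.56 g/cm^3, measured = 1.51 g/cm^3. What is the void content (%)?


Void% = (rho_theo - rho_actual)/rho_theo * 100 = (1.56 - 1.51)/1.56 * 100 = 3.21%

3.21%


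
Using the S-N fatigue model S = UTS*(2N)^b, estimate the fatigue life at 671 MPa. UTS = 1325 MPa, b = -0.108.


N = 0.5 * (S/UTS)^(1/b) = 0.5 * (671/1325)^(1/-0.108) = 272.2824 cycles

272.2824 cycles


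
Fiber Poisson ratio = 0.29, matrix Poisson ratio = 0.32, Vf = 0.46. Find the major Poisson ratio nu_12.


nu_12 = nu_f*Vf + nu_m*(1-Vf) = 0.29*0.46 + 0.32*0.54 = 0.3062

0.3062


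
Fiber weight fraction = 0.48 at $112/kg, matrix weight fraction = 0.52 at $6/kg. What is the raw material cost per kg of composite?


Cost = cost_f*Wf + cost_m*Wm = 112*0.48 + 6*0.52 = $56.88/kg

$56.88/kg


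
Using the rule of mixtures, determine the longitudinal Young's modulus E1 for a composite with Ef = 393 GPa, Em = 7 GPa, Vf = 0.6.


E1 = Ef*Vf + Em*(1-Vf) = 393*0.6 + 7*0.4 = 238.6 GPa

238.6 GPa


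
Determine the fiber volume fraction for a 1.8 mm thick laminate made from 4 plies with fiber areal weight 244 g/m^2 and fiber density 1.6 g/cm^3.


Vf = n * FAW / (rho_f * h * 1000) = 4 * 244 / (1.6 * 1.8 * 1000) = 0.3389

0.3389


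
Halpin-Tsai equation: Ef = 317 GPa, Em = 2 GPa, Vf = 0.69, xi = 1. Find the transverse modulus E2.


eta = (Ef/Em - 1)/(Ef/Em + xi) = (158.5 - 1)/(158.5 + 1) = 0.9875
E2 = Em*(1+xi*eta*Vf)/(1-eta*Vf) = 10.55 GPa

10.55 GPa


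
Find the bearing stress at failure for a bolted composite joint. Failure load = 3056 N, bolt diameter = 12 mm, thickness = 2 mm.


sigma_br = F/(d*h) = 3056/(12*2) = 127.3 MPa

127.3 MPa


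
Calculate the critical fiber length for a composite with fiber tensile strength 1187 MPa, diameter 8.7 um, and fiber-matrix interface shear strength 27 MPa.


Lc = sigma_f * d / (2 * tau_i) = 1187 * 8.7 / (2 * 27) = 191.2 um

191.2 um


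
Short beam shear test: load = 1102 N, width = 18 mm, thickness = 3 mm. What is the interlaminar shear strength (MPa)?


ILSS = 3F/(4bh) = 3*1102/(4*18*3) = 15.31 MPa

15.31 MPa


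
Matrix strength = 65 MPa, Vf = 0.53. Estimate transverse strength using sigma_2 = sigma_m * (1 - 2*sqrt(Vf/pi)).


factor = 1 - 2*sqrt(0.53/pi) = 0.1785
sigma_2 = 65 * 0.1785 = 11.6 MPa

11.6 MPa


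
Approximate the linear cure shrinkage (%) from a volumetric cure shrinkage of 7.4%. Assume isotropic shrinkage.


Linear shrinkage ≈ vol_shrink/3 = 7.4/3 = 2.467%

2.467%


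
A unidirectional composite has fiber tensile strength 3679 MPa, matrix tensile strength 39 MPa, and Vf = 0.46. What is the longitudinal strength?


sigma_1 = sigma_f*Vf + sigma_m*(1-Vf) = 3679*0.46 + 39*0.54 = 1713.4 MPa

1713.4 MPa


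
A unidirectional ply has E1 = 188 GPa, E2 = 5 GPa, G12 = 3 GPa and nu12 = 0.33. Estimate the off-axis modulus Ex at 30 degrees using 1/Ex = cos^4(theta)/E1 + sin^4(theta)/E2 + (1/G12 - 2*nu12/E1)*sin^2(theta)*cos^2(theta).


cos^4(30) = 0.5625, sin^4(30) = 0.0625, sin^2(30)*cos^2(30) = 0.1875
1/G12 - 2*nu12/E1 = 1/3 - 2*0.33/188 = 0.329823 GPa^-1
1/Ex = 0.5625/188 + 0.0625/5 + 0.329823*0.1875 = 0.0773338 GPa^-1
Ex = 12.93 GPa

12.93 GPa


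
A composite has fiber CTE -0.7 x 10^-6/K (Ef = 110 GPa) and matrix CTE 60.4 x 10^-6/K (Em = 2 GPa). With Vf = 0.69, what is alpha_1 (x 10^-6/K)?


E1 = Ef*Vf + Em*(1-Vf) = 76.52
alpha_1 = (alpha_f*Ef*Vf + alpha_m*Em*(1-Vf))/E1 = -0.2 x 10^-6/K

-0.2 x 10^-6/K


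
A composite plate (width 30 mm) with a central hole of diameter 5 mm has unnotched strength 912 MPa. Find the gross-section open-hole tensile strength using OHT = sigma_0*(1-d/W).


OHT = sigma_0*(1-d/W) = 912*(1-5/30) = 760.0 MPa

760.0 MPa


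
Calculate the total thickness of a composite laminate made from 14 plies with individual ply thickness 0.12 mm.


h = n * t_ply = 14 * 0.12 = 1.68 mm

1.68 mm


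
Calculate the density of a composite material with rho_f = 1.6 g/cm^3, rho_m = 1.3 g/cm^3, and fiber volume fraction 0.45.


rho_c = rho_f*Vf + rho_m*(1-Vf) = 1.6*0.45 + 1.3*0.55 = 1.435 g/cm^3

1.435 g/cm^3


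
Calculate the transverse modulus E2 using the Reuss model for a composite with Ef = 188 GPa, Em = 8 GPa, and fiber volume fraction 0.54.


1/E2 = Vf/Ef + (1-Vf)/Em = 0.54/188 + 0.46/8
E2 = 16.56 GPa

16.56 GPa


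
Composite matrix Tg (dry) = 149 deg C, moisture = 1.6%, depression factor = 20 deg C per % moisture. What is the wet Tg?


Tg_wet = Tg_dry - k*moisture = 149 - 20*1.6 = 117.0 deg C

117.0 deg C


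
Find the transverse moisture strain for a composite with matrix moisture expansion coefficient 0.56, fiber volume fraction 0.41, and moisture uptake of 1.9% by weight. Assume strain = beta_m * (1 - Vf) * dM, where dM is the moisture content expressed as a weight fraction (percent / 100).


dM = 1.9/100 = 0.019
strain = beta_m * (1-Vf) * dM = 0.56 * 0.59 * 0.019 = 0.0062776

0.0062776


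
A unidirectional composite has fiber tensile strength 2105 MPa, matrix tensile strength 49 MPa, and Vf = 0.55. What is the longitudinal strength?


sigma_1 = sigma_f*Vf + sigma_m*(1-Vf) = 2105*0.55 + 49*0.45 = 1179.8 MPa

1179.8 MPa


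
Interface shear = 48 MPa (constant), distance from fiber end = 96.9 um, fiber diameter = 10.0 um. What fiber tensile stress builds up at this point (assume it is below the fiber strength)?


Force balance: sigma_f * (pi*d^2/4) = tau * (pi*d) * x  ->  sigma_f = 4 * tau * x / d
sigma_f = 4 * 48 * 96.9 / 10.0 = 1860.5 MPa

1860.5 MPa


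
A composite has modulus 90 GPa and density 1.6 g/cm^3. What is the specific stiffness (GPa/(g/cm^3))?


Specific stiffness = E/rho = 90/1.6 = 56.3 GPa/(g/cm^3)

56.3 GPa/(g/cm^3)


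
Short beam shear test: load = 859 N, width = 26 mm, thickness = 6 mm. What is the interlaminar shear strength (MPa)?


ILSS = 3F/(4bh) = 3*859/(4*26*6) = 4.13 MPa

4.13 MPa


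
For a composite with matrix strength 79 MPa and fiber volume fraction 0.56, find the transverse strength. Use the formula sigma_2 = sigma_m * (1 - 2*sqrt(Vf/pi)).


factor = 1 - 2*sqrt(0.56/pi) = 0.1556
sigma_2 = 79 * 0.1556 = 12.29 MPa

12.29 MPa


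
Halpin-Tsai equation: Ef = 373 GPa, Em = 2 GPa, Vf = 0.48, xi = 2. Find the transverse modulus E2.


eta = (Ef/Em - 1)/(Ef/Em + xi) = (186.5 - 1)/(186.5 + 2) = 0.9841
E2 = Em*(1+xi*eta*Vf)/(1-eta*Vf) = 7.37 GPa

7.37 GPa


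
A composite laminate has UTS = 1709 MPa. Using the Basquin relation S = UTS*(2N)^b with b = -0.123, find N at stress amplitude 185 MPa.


N = 0.5 * (S/UTS)^(1/b) = 0.5 * (185/1709)^(1/-0.123) = 3.5411e+07 cycles

3.5411e+07 cycles


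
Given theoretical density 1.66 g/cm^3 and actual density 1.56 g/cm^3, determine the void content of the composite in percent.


Void% = (rho_theo - rho_actual)/rho_theo * 100 = (1.66 - 1.56)/1.66 * 100 = 6.02%

6.02%


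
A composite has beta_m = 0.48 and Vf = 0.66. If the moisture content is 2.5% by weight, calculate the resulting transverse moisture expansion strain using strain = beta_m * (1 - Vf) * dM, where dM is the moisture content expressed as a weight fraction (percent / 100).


dM = 2.5/100 = 0.025
strain = beta_m * (1-Vf) * dM = 0.48 * 0.34 * 0.025 = 0.00408

0.00408


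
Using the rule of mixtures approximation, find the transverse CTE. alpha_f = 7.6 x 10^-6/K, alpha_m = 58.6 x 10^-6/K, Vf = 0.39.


alpha_2 = alpha_f*Vf + alpha_m*(1-Vf) = 7.6*0.39 + 58.6*0.61 = 38.7 x 10^-6/K

38.7 x 10^-6/K


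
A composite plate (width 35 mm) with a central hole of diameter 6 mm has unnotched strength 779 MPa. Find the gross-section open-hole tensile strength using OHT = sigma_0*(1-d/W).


OHT = sigma_0*(1-d/W) = 779*(1-6/35) = 645.5 MPa

645.5 MPa


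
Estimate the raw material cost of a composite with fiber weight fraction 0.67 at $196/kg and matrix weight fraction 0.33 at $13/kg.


Cost = cost_f*Wf + cost_m*Wm = 196*0.67 + 13*0.33 = $135.61/kg

$135.61/kg


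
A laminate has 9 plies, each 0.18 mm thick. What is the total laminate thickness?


h = n * t_ply = 9 * 0.18 = 1.62 mm

1.62 mm


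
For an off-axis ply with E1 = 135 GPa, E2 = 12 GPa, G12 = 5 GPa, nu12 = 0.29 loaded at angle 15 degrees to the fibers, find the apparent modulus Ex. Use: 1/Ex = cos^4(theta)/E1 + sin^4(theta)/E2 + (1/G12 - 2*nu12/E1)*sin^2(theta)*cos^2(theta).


cos^4(15) = 0.870513, sin^4(15) = 0.004487, sin^2(15)*cos^2(15) = 0.0625
1/G12 - 2*nu12/E1 = 1/5 - 2*0.29/135 = 0.195704 GPa^-1
1/Ex = 0.870513/135 + 0.004487/12 + 0.195704*0.0625 = 0.0190537 GPa^-1
Ex = 52.48 GPa

52.48 GPa


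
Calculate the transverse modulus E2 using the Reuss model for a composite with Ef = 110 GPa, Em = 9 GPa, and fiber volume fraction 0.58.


1/E2 = Vf/Ef + (1-Vf)/Em = 0.58/110 + 0.42/9
E2 = 19.25 GPa

19.25 GPa


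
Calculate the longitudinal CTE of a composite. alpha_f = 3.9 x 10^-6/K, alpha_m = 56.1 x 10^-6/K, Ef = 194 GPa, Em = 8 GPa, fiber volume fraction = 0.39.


E1 = Ef*Vf + Em*(1-Vf) = 80.54
alpha_1 = (alpha_f*Ef*Vf + alpha_m*Em*(1-Vf))/E1 = 7.06 x 10^-6/K

7.06 x 10^-6/K


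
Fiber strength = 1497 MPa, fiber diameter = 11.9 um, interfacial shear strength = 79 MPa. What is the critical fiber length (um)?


Lc = sigma_f * d / (2 * tau_i) = 1497 * 11.9 / (2 * 79) = 112.7 um

112.7 um


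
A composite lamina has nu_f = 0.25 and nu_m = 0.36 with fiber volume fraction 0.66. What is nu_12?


nu_12 = nu_f*Vf + nu_m*(1-Vf) = 0.25*0.66 + 0.36*0.34 = 0.2874

0.2874


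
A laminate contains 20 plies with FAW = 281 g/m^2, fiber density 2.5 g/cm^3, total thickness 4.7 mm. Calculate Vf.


Vf = n * FAW / (rho_f * h * 1000) = 20 * 281 / (2.5 * 4.7 * 1000) = 0.4783

0.4783


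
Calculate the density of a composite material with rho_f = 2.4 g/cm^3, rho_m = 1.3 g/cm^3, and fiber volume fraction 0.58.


rho_c = rho_f*Vf + rho_m*(1-Vf) = 2.4*0.58 + 1.3*0.42 = 1.938 g/cm^3

1.938 g/cm^3


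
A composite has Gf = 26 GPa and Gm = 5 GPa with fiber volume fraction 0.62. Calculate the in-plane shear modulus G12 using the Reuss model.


1/G12 = Vf/Gf + (1-Vf)/Gm = 0.62/26 + 0.38/5
G12 = 10.02 GPa

10.02 GPa


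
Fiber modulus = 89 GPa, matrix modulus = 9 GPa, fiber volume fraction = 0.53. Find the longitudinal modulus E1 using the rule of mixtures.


E1 = Ef*Vf + Em*(1-Vf) = 89*0.53 + 9*0.47 = 51.4 GPa

51.4 GPa


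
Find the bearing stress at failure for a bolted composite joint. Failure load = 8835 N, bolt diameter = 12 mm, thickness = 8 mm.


sigma_br = F/(d*h) = 8835/(12*8) = 92.0 MPa

92.0 MPa


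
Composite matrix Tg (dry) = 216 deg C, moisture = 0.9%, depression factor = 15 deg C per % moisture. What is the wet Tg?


Tg_wet = Tg_dry - k*moisture = 216 - 15*0.9 = 202.5 deg C

202.5 deg C


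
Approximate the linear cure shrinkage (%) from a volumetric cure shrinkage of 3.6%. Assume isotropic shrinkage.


Linear shrinkage ≈ vol_shrink/3 = 3.6/3 = 1.2%

1.2%


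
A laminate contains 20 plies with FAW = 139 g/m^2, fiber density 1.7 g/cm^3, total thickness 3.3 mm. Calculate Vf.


Vf = n * FAW / (rho_f * h * 1000) = 20 * 139 / (1.7 * 3.3 * 1000) = 0.4955

0.4955


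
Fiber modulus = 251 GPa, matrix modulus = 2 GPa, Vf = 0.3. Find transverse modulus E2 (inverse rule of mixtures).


1/E2 = Vf/Ef + (1-Vf)/Em = 0.3/251 + 0.7/2
E2 = 2.85 GPa

2.85 GPa


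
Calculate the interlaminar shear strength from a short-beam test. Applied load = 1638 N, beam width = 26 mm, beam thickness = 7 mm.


ILSS = 3F/(4bh) = 3*1638/(4*26*7) = 6.75 MPa

6.75 MPa


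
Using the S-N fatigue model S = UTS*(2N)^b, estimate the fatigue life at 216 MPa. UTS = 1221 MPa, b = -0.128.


N = 0.5 * (S/UTS)^(1/b) = 0.5 * (216/1221)^(1/-0.128) = 376717.8493 cycles

376717.8493 cycles


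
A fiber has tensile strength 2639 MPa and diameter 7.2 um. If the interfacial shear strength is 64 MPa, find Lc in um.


Lc = sigma_f * d / (2 * tau_i) = 2639 * 7.2 / (2 * 64) = 148.4 um

148.4 um


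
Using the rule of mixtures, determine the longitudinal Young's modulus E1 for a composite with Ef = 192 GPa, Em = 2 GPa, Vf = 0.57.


E1 = Ef*Vf + Em*(1-Vf) = 192*0.57 + 2*0.43 = 110.3 GPa

110.3 GPa


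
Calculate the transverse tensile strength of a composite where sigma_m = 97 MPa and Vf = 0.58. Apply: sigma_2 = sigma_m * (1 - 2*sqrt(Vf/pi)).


factor = 1 - 2*sqrt(0.58/pi) = 0.1407
sigma_2 = 97 * 0.1407 = 13.64 MPa

13.64 MPa


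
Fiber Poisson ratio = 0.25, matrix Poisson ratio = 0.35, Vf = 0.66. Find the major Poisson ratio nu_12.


nu_12 = nu_f*Vf + nu_m*(1-Vf) = 0.25*0.66 + 0.35*0.34 = 0.284

0.284


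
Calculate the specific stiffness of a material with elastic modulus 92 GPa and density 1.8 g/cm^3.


Specific stiffness = E/rho = 92/1.8 = 51.1 GPa/(g/cm^3)

51.1 GPa/(g/cm^3)


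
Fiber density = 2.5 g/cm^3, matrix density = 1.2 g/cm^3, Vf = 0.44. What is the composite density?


rho_c = rho_f*Vf + rho_m*(1-Vf) = 2.5*0.44 + 1.2*0.56 = 1.772 g/cm^3

1.772 g/cm^3


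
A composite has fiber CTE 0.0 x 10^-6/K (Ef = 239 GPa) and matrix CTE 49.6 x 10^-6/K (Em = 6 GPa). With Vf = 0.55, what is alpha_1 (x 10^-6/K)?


E1 = Ef*Vf + Em*(1-Vf) = 134.15
alpha_1 = (alpha_f*Ef*Vf + alpha_m*Em*(1-Vf))/E1 = 1.0 x 10^-6/K

1.0 x 10^-6/K


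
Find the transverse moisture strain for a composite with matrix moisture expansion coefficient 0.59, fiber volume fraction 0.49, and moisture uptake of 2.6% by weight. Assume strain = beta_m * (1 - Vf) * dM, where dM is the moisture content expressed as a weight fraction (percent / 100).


dM = 2.6/100 = 0.026
strain = beta_m * (1-Vf) * dM = 0.59 * 0.51 * 0.026 = 0.0078234

0.0078234


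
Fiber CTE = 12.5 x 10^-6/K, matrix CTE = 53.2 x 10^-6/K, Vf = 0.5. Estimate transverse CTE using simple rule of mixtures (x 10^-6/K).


alpha_2 = alpha_f*Vf + alpha_m*(1-Vf) = 12.5*0.5 + 53.2*0.5 = 32.9 x 10^-6/K

32.9 x 10^-6/K


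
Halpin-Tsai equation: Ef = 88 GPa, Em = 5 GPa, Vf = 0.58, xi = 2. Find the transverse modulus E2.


eta = (Ef/Em - 1)/(Ef/Em + xi) = (17.6 - 1)/(17.6 + 2) = 0.8469
E2 = Em*(1+xi*eta*Vf)/(1-eta*Vf) = 19.48 GPa

19.48 GPa


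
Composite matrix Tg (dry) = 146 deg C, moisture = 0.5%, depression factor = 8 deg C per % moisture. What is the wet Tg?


Tg_wet = Tg_dry - k*moisture = 146 - 8*0.5 = 142.0 deg C

142.0 deg C


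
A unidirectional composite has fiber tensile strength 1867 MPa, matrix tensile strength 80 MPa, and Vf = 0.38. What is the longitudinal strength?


sigma_1 = sigma_f*Vf + sigma_m*(1-Vf) = 1867*0.38 + 80*0.62 = 759.1 MPa

759.1 MPa


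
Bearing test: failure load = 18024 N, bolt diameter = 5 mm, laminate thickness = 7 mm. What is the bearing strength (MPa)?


sigma_br = F/(d*h) = 18024/(5*7) = 515.0 MPa

515.0 MPa


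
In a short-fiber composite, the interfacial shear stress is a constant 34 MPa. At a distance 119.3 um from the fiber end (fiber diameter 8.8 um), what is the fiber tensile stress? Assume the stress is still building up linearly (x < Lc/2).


Force balance: sigma_f * (pi*d^2/4) = tau * (pi*d) * x  ->  sigma_f = 4 * tau * x / d
sigma_f = 4 * 34 * 119.3 / 8.8 = 1843.7 MPa

1843.7 MPa


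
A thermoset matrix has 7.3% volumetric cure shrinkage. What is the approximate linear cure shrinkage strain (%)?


Linear shrinkage ≈ vol_shrink/3 = 7.3/3 = 2.433%

2.433%


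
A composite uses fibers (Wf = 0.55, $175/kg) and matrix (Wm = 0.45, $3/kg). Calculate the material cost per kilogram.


Cost = cost_f*Wf + cost_m*Wm = 175*0.55 + 3*0.45 = $97.6/kg

$97.6/kg


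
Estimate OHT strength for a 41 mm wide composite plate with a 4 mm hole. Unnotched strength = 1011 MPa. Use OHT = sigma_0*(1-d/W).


OHT = sigma_0*(1-d/W) = 1011*(1-4/41) = 912.4 MPa

912.4 MPa


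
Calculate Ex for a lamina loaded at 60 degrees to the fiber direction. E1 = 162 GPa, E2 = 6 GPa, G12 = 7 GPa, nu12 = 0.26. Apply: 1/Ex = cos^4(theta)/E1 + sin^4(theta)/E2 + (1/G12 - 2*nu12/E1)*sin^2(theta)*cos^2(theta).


cos^4(60) = 0.0625, sin^4(60) = 0.5625, sin^2(60)*cos^2(60) = 0.1875
1/G12 - 2*nu12/E1 = 1/7 - 2*0.26/162 = 0.139647 GPa^-1
1/Ex = 0.0625/162 + 0.5625/6 + 0.139647*0.1875 = 0.1203197 GPa^-1
Ex = 8.31 GPa

8.31 GPa


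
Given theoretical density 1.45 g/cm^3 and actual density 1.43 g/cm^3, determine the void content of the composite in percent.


Void% = (rho_theo - rho_actual)/rho_theo * 100 = (1.45 - 1.43)/1.45 * 100 = 1.38%

1.38%


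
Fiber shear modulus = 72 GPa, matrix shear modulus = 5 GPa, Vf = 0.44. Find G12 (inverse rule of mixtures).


1/G12 = Vf/Gf + (1-Vf)/Gm = 0.44/72 + 0.56/5
G12 = 8.47 GPa

8.47 GPa


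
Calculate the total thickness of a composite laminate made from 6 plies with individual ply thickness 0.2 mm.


h = n * t_ply = 6 * 0.2 = 1.2 mm

1.2 mm


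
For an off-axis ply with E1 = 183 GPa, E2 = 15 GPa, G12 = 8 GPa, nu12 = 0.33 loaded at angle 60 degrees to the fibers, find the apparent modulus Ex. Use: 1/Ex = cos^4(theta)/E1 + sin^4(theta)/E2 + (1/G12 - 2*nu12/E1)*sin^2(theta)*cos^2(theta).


cos^4(60) = 0.0625, sin^4(60) = 0.5625, sin^2(60)*cos^2(60) = 0.1875
1/G12 - 2*nu12/E1 = 1/8 - 2*0.33/183 = 0.121393 GPa^-1
1/Ex = 0.0625/183 + 0.5625/15 + 0.121393*0.1875 = 0.0606028 GPa^-1
Ex = 16.5 GPa

16.5 GPa


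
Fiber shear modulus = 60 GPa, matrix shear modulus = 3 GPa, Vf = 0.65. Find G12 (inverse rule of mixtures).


1/G12 = Vf/Gf + (1-Vf)/Gm = 0.65/60 + 0.35/3
G12 = 7.84 GPa

7.84 GPa


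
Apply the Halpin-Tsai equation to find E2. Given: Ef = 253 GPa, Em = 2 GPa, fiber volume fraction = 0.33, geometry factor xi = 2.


eta = (Ef/Em - 1)/(Ef/Em + xi) = (126.5 - 1)/(126.5 + 2) = 0.9767
E2 = Em*(1+xi*eta*Vf)/(1-eta*Vf) = 4.85 GPa

4.85 GPa


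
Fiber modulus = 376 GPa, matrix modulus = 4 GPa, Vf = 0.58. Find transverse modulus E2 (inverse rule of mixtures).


1/E2 = Vf/Ef + (1-Vf)/Em = 0.58/376 + 0.42/4
E2 = 9.39 GPa

9.39 GPa


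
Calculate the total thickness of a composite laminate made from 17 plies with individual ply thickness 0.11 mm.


h = n * t_ply = 17 * 0.11 = 1.87 mm

1.87 mm


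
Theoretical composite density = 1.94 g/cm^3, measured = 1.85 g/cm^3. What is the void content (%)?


Void% = (rho_theo - rho_actual)/rho_theo * 100 = (1.94 - 1.85)/1.94 * 100 = 4.64%

4.64%


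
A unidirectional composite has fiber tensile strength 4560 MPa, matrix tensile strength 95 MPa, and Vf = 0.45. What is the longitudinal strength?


sigma_1 = sigma_f*Vf + sigma_m*(1-Vf) = 4560*0.45 + 95*0.55 = 2104.3 MPa

2104.3 MPa


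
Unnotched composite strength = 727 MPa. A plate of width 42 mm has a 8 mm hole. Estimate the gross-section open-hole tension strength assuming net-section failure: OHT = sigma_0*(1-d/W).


OHT = sigma_0*(1-d/W) = 727*(1-8/42) = 588.5 MPa

588.5 MPa


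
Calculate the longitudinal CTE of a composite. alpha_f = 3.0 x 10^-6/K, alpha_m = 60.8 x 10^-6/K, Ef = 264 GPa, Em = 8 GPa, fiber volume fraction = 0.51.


E1 = Ef*Vf + Em*(1-Vf) = 138.56
alpha_1 = (alpha_f*Ef*Vf + alpha_m*Em*(1-Vf))/E1 = 4.64 x 10^-6/K

4.64 x 10^-6/K


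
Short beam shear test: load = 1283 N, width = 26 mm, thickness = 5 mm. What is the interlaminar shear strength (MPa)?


ILSS = 3F/(4bh) = 3*1283/(4*26*5) = 7.4 MPa

7.4 MPa


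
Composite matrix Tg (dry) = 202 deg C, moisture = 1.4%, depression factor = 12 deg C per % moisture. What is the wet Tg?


Tg_wet = Tg_dry - k*moisture = 202 - 12*1.4 = 185.2 deg C

185.2 deg C


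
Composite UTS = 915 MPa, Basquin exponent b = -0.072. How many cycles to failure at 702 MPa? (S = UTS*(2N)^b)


N = 0.5 * (S/UTS)^(1/b) = 0.5 * (702/915)^(1/-0.072) = 19.8316 cycles

19.8316 cycles


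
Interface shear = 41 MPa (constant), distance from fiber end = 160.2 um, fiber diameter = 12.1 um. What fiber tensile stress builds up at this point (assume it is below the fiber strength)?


Force balance: sigma_f * (pi*d^2/4) = tau * (pi*d) * x  ->  sigma_f = 4 * tau * x / d
sigma_f = 4 * 41 * 160.2 / 12.1 = 2171.3 MPa

2171.3 MPa


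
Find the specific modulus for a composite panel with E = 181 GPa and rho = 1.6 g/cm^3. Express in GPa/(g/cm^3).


Specific stiffness = E/rho = 181/1.6 = 113.1 GPa/(g/cm^3)

113.1 GPa/(g/cm^3)


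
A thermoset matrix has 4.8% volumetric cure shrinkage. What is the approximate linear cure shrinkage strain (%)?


Linear shrinkage ≈ vol_shrink/3 = 4.8/3 = 1.6%

1.6%


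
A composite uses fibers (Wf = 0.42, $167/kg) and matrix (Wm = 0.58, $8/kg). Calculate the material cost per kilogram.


Cost = cost_f*Wf + cost_m*Wm = 167*0.42 + 8*0.58 = $74.78/kg

$74.78/kg


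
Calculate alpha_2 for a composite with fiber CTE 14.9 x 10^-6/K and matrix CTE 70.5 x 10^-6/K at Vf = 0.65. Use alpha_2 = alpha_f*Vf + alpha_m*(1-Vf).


alpha_2 = alpha_f*Vf + alpha_m*(1-Vf) = 14.9*0.65 + 70.5*0.35 = 34.4 x 10^-6/K

34.4 x 10^-6/K


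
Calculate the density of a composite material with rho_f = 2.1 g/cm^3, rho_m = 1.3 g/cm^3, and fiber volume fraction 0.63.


rho_c = rho_f*Vf + rho_m*(1-Vf) = 2.1*0.63 + 1.3*0.37 = 1.804 g/cm^3

1.804 g/cm^3


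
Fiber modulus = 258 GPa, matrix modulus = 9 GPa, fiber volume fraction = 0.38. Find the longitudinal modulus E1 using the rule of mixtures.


E1 = Ef*Vf + Em*(1-Vf) = 258*0.38 + 9*0.62 = 103.62 GPa

103.62 GPa


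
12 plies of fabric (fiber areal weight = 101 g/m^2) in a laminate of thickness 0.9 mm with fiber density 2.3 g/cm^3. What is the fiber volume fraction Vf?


Vf = n * FAW / (rho_f * h * 1000) = 12 * 101 / (2.3 * 0.9 * 1000) = 0.5855

0.5855


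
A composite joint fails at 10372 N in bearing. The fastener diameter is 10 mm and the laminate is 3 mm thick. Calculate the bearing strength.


sigma_br = F/(d*h) = 10372/(10*3) = 345.7 MPa

345.7 MPa


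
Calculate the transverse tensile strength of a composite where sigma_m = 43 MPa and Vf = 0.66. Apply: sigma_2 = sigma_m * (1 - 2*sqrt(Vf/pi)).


factor = 1 - 2*sqrt(0.66/pi) = 0.0833
sigma_2 = 43 * 0.0833 = 3.58 MPa

3.58 MPa


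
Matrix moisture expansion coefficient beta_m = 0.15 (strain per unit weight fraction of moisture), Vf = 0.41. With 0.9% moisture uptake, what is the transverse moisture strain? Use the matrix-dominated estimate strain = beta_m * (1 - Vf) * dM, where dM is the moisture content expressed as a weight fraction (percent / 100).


dM = 0.9/100 = 0.009
strain = beta_m * (1-Vf) * dM = 0.15 * 0.59 * 0.009 = 0.0007965

0.0007965


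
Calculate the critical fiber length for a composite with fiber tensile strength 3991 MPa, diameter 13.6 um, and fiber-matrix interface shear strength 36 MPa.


Lc = sigma_f * d / (2 * tau_i) = 3991 * 13.6 / (2 * 36) = 753.9 um

753.9 um


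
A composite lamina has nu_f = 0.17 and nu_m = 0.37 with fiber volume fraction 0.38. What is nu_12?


nu_12 = nu_f*Vf + nu_m*(1-Vf) = 0.17*0.38 + 0.37*0.62 = 0.294

0.294


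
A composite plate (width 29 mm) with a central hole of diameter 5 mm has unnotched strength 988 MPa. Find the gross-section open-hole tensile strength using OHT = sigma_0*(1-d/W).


OHT = sigma_0*(1-d/W) = 988*(1-5/29) = 817.7 MPa

817.7 MPa


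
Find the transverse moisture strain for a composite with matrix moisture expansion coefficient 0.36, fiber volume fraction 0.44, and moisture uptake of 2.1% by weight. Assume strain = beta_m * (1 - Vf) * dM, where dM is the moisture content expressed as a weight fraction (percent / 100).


dM = 2.1/100 = 0.021
strain = beta_m * (1-Vf) * dM = 0.36 * 0.56 * 0.021 = 0.0042336

0.0042336


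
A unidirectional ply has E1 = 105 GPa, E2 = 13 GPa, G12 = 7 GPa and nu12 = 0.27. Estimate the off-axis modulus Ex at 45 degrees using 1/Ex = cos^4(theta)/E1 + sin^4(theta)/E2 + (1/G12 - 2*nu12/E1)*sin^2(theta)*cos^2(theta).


cos^4(45) = 0.25, sin^4(45) = 0.25, sin^2(45)*cos^2(45) = 0.25
1/G12 - 2*nu12/E1 = 1/7 - 2*0.27/105 = 0.137714 GPa^-1
1/Ex = 0.25/105 + 0.25/13 + 0.137714*0.25 = 0.0560403 GPa^-1
Ex = 17.84 GPa

17.84 GPa


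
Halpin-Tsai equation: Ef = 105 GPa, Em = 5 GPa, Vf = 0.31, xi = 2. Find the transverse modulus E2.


eta = (Ef/Em - 1)/(Ef/Em + xi) = (21.0 - 1)/(21.0 + 2) = 0.8696
E2 = Em*(1+xi*eta*Vf)/(1-eta*Vf) = 10.54 GPa

10.54 GPa


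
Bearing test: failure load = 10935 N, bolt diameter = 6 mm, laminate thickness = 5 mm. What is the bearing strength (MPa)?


sigma_br = F/(d*h) = 10935/(6*5) = 364.5 MPa

364.5 MPa


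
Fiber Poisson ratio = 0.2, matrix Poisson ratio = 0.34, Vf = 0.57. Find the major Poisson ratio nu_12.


nu_12 = nu_f*Vf + nu_m*(1-Vf) = 0.2*0.57 + 0.34*0.43 = 0.2602

0.2602


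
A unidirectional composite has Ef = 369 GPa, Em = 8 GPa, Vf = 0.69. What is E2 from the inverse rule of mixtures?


1/E2 = Vf/Ef + (1-Vf)/Em = 0.69/369 + 0.31/8
E2 = 24.62 GPa

24.62 GPa


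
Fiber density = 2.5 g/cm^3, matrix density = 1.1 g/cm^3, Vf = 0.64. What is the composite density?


rho_c = rho_f*Vf + rho_m*(1-Vf) = 2.5*0.64 + 1.1*0.36 = 1.996 g/cm^3

1.996 g/cm^3
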